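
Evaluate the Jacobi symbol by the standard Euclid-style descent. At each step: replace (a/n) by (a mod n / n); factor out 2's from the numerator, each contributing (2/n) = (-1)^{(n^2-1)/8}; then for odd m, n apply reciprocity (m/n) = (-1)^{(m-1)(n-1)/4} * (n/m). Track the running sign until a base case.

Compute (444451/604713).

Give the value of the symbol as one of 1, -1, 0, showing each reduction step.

reciprocity: (444451/604713) = +1·(604713/444451) since 444451 mod 4 = 3, 604713 mod 4 = 1; sign now +1
(604713/444451) = (160262/444451)   [reduce mod 444451]
160262 = 2^1·80131; (2/444451) = -1 since 444451 mod 8 = 3, so (160262/444451) = (-1)^1·(80131/444451); sign now -1
reciprocity: (80131/444451) = -1·(444451/80131) since 80131 mod 4 = 3, 444451 mod 4 = 3; sign now +1
(444451/80131) = (43796/80131)   [reduce mod 80131]
43796 = 2^2·10949; (2/80131) = -1 since 80131 mod 8 = 3, so (43796/80131) = (-1)^2·(10949/80131); sign now +1
reciprocity: (10949/80131) = +1·(80131/10949) since 10949 mod 4 = 1, 80131 mod 4 = 3; sign now +1
(80131/10949) = (3488/10949)   [reduce mod 10949]
3488 = 2^5·109; (2/10949) = -1 since 10949 mod 8 = 5, so (3488/10949) = (-1)^5·(109/10949); sign now -1
reciprocity: (109/10949) = +1·(10949/109) since 109 mod 4 = 1, 10949 mod 4 = 1; sign now -1
(10949/109) = (49/109)   [reduce mod 109]
reciprocity: (49/109) = +1·(109/49) since 49 mod 4 = 1, 109 mod 4 = 1; sign now -1
(109/49) = (11/49)   [reduce mod 49]
reciprocity: (11/49) = +1·(49/11) since 11 mod 4 = 3, 49 mod 4 = 1; sign now -1
(49/11) = (5/11)   [reduce mod 11]
reciprocity: (5/11) = +1·(11/5) since 5 mod 4 = 1, 11 mod 4 = 3; sign now -1
(11/5) = (1/5)   [reduce mod 5]
(1/5) = 1; final value = sign = -1

-1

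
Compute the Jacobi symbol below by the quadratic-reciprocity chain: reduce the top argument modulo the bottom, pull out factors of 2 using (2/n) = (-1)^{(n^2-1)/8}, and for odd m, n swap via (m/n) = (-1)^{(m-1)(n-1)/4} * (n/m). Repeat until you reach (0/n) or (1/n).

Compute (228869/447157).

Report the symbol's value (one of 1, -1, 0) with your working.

-1

reciprocity: (228869/447157) = +1·(447157/228869) since 228869 mod 4 = 1, 447157 mod 4 = 1; sign now +1
(447157/228869) = (218288/228869)   [reduce mod 228869]
218288 = 2^4·13643; (2/228869) = -1 since 228869 mod 8 = 5, so (218288/228869) = (-1)^4·(13643/228869); sign now +1
reciprocity: (13643/228869) = +1·(228869/13643) since 13643 mod 4 = 3, 228869 mod 4 = 1; sign now +1
(228869/13643) = (10581/13643)   [reduce mod 13643]
reciprocity: (10581/13643) = +1·(13643/10581) since 10581 mod 4 = 1, 13643 mod 4 = 3; sign now +1
(13643/10581) = (3062/10581)   [reduce mod 10581]
3062 = 2^1·1531; (2/10581) = -1 since 10581 mod 8 = 5, so (3062/10581) = (-1)^1·(1531/10581); sign now -1
reciprocity: (1531/10581) = +1·(10581/1531) since 1531 mod 4 = 3, 10581 mod 4 = 1; sign now -1
(10581/1531) = (1395/1531)   [reduce mod 1531]
reciprocity: (1395/1531) = -1·(1531/1395) since 1395 mod 4 = 3, 1531 mod 4 = 3; sign now +1
(1531/1395) = (136/1395)   [reduce mod 1395]
136 = 2^3·17; (2/1395) = -1 since 1395 mod 8 = 3, so (136/1395) = (-1)^3·(17/1395); sign now -1
reciprocity: (17/1395) = +1·(1395/17) since 17 mod 4 = 1, 1395 mod 4 = 3; sign now -1
(1395/17) = (1/17)   [reduce mod 17]
(1/17) = 1; final value = sign = -1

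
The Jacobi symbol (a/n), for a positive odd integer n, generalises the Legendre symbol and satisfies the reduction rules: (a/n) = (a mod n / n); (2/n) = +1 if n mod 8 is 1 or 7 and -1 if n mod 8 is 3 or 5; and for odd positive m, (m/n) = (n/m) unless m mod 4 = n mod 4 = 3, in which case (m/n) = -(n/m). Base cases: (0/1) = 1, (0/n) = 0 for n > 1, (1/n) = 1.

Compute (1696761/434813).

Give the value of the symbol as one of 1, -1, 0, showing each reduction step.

(1696761/434813) = (392322/434813)   [reduce mod 434813]
392322 = 2^1·196161; (2/434813) = -1 since 434813 mod 8 = 5, so (392322/434813) = (-1)^1·(196161/434813); sign now -1
reciprocity: (196161/434813) = +1·(434813/196161) since 196161 mod 4 = 1, 434813 mod 4 = 1; sign now -1
(434813/196161) = (42491/196161)   [reduce mod 196161]
reciprocity: (42491/196161) = +1·(196161/42491) since 42491 mod 4 = 3, 196161 mod 4 = 1; sign now -1
(196161/42491) = (26197/42491)   [reduce mod 42491]
reciprocity: (26197/42491) = +1·(42491/26197) since 26197 mod 4 = 1, 42491 mod 4 = 3; sign now -1
(42491/26197) = (16294/26197)   [reduce mod 26197]
16294 = 2^1·8147; (2/26197) = -1 since 26197 mod 8 = 5, so (16294/26197) = (-1)^1·(8147/26197); sign now +1
reciprocity: (8147/26197) = +1·(26197/8147) since 8147 mod 4 = 3, 26197 mod 4 = 1; sign now +1
(26197/8147) = (1756/8147)   [reduce mod 8147]
1756 = 2^2·439; (2/8147) = -1 since 8147 mod 8 = 3, so (1756/8147) = (-1)^2·(439/8147); sign now +1
reciprocity: (439/8147) = -1·(8147/439) since 439 mod 4 = 3, 8147 mod 4 = 3; sign now -1
(8147/439) = (245/439)   [reduce mod 439]
reciprocity: (245/439) = +1·(439/245) since 245 mod 4 = 1, 439 mod 4 = 3; sign now -1
(439/245) = (194/245)   [reduce mod 245]
194 = 2^1·97; (2/245) = -1 since 245 mod 8 = 5, so (194/245) = (-1)^1·(97/245); sign now +1
reciprocity: (97/245) = +1·(245/97) since 97 mod 4 = 1, 245 mod 4 = 1; sign now +1
(245/97) = (51/97)   [reduce mod 97]
reciprocity: (51/97) = +1·(97/51) since 51 mod 4 = 3, 97 mod 4 = 1; sign now +1
(97/51) = (46/51)   [reduce mod 51]
46 = 2^1·23; (2/51) = -1 since 51 mod 8 = 3, so (46/51) = (-1)^1·(23/51); sign now -1
reciprocity: (23/51) = -1·(51/23) since 23 mod 4 = 3, 51 mod 4 = 3; sign now +1
(51/23) = (5/23)   [reduce mod 23]
reciprocity: (5/23) = +1·(23/5) since 5 mod 4 = 1, 23 mod 4 = 3; sign now +1
(23/5) = (3/5)   [reduce mod 5]
reciprocity: (3/5) = +1·(5/3) since 3 mod 4 = 3, 5 mod 4 = 1; sign now +1
(5/3) = (2/3)   [reduce mod 3]
2 = 2^1·1; (2/3) = -1 since 3 mod 8 = 3, so (2/3) = (-1)^1·(1/3); sign now -1
(1/3) = 1; final value = sign = -1

-1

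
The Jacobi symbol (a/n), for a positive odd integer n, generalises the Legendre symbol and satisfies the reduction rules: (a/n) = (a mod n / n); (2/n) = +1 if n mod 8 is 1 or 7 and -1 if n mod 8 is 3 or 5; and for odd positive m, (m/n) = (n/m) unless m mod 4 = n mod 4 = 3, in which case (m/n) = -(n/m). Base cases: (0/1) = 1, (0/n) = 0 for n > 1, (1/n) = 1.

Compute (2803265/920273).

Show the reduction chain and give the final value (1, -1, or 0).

1

(2803265/920273): 2803265 mod 920273 = 42446, so (2803265/920273) = (42446/920273)
factor out 2^1: 42446 = 2^1·21223; with 920273 mod 8 = 1, (2/920273) = +1; sign now +1; continue with (21223/920273)
flip (21223/920273) -> (920273/21223): both odd, 21223 mod 4 = 3, 920273 mod 4 = 1, so the flip contributes +1; sign now +1
(920273/21223): 920273 mod 21223 = 7684, so (920273/21223) = (7684/21223)
factor out 2^2: 7684 = 2^2·1921; with 21223 mod 8 = 7, (2/21223) = +1; sign now +1; continue with (1921/21223)
flip (1921/21223) -> (21223/1921): both odd, 1921 mod 4 = 1, 21223 mod 4 = 3, so the flip contributes +1; sign now +1
(21223/1921): 21223 mod 1921 = 92, so (21223/1921) = (92/1921)
factor out 2^2: 92 = 2^2·23; with 1921 mod 8 = 1, (2/1921) = +1; sign now +1; continue with (23/1921)
flip (23/1921) -> (1921/23): both odd, 23 mod 4 = 3, 1921 mod 4 = 1, so the flip contributes +1; sign now +1
(1921/23): 1921 mod 23 = 12, so (1921/23) = (12/23)
factor out 2^2: 12 = 2^2·3; with 23 mod 8 = 7, (2/23) = +1; sign now +1; continue with (3/23)
flip (3/23) -> (23/3): both odd, 3 mod 4 = 3, 23 mod 4 = 3, so the flip contributes -1; sign now -1
(23/3): 23 mod 3 = 2, so (23/3) = (2/3)
factor out 2^1: 2 = 2^1·1; with 3 mod 8 = 3, (2/3) = -1; sign now +1; continue with (1/3)
reached (1/3) = 1, so the symbol is +1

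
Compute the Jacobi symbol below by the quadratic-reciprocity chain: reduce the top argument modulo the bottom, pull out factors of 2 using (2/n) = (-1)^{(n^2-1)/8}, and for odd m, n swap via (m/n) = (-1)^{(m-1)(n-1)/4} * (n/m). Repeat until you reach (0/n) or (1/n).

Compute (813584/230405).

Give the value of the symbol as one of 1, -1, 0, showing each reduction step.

-1

(813584/230405): 813584 mod 230405 = 122369, so (813584/230405) = (122369/230405)
flip (122369/230405) -> (230405/122369): both odd, 122369 mod 4 = 1, 230405 mod 4 = 1, so the flip contributes +1; sign now +1
(230405/122369): 230405 mod 122369 = 108036, so (230405/122369) = (108036/122369)
factor out 2^2: 108036 = 2^2·27009; with 122369 mod 8 = 1, (2/122369) = +1; sign now +1; continue with (27009/122369)
flip (27009/122369) -> (122369/27009): both odd, 27009 mod 4 = 1, 122369 mod 4 = 1, so the flip contributes +1; sign now +1
(122369/27009): 122369 mod 27009 = 14333, so (122369/27009) = (14333/27009)
flip (14333/27009) -> (27009/14333): both odd, 14333 mod 4 = 1, 27009 mod 4 = 1, so the flip contributes +1; sign now +1
(27009/14333): 27009 mod 14333 = 12676, so (27009/14333) = (12676/14333)
factor out 2^2: 12676 = 2^2·3169; with 14333 mod 8 = 5, (2/14333) = -1; sign now +1; continue with (3169/14333)
flip (3169/14333) -> (14333/3169): both odd, 3169 mod 4 = 1, 14333 mod 4 = 1, so the flip contributes +1; sign now +1
(14333/3169): 14333 mod 3169 = 1657, so (14333/3169) = (1657/3169)
flip (1657/3169) -> (3169/1657): both odd, 1657 mod 4 = 1, 3169 mod 4 = 1, so the flip contributes +1; sign now +1
(3169/1657): 3169 mod 1657 = 1512, so (3169/1657) = (1512/1657)
factor out 2^3: 1512 = 2^3·189; with 1657 mod 8 = 1, (2/1657) = +1; sign now +1; continue with (189/1657)
flip (189/1657) -> (1657/189): both odd, 189 mod 4 = 1, 1657 mod 4 = 1, so the flip contributes +1; sign now +1
(1657/189): 1657 mod 189 = 145, so (1657/189) = (145/189)
flip (145/189) -> (189/145): both odd, 145 mod 4 = 1, 189 mod 4 = 1, so the flip contributes +1; sign now +1
(189/145): 189 mod 145 = 44, so (189/145) = (44/145)
factor out 2^2: 44 = 2^2·11; with 145 mod 8 = 1, (2/145) = +1; sign now +1; continue with (11/145)
flip (11/145) -> (145/11): both odd, 11 mod 4 = 3, 145 mod 4 = 1, so the flip contributes +1; sign now +1
(145/11): 145 mod 11 = 2, so (145/11) = (2/11)
factor out 2^1: 2 = 2^1·1; with 11 mod 8 = 3, (2/11) = -1; sign now -1; continue with (1/11)
reached (1/11) = 1, so the symbol is -1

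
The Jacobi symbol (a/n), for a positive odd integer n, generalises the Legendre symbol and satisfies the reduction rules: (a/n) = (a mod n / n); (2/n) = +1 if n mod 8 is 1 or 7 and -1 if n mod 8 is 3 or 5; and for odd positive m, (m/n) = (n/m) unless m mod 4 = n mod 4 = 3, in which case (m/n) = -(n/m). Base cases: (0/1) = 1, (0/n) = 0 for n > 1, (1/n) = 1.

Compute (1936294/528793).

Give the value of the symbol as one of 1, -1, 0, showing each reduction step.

1

(1936294/528793): 1936294 mod 528793 = 349915, so (1936294/528793) = (349915/528793)
flip (349915/528793) -> (528793/349915): both odd, 349915 mod 4 = 3, 528793 mod 4 = 1, so the flip contributes +1; sign now +1
(528793/349915): 528793 mod 349915 = 178878, so (528793/349915) = (178878/349915)
factor out 2^1: 178878 = 2^1·89439; with 349915 mod 8 = 3, (2/349915) = -1; sign now -1; continue with (89439/349915)
flip (89439/349915) -> (349915/89439): both odd, 89439 mod 4 = 3, 349915 mod 4 = 3, so the flip contributes -1; sign now +1
(349915/89439): 349915 mod 89439 = 81598, so (349915/89439) = (81598/89439)
factor out 2^1: 81598 = 2^1·40799; with 89439 mod 8 = 7, (2/89439) = +1; sign now +1; continue with (40799/89439)
flip (40799/89439) -> (89439/40799): both odd, 40799 mod 4 = 3, 89439 mod 4 = 3, so the flip contributes -1; sign now -1
(89439/40799): 89439 mod 40799 = 7841, so (89439/40799) = (7841/40799)
flip (7841/40799) -> (40799/7841): both odd, 7841 mod 4 = 1, 40799 mod 4 = 3, so the flip contributes +1; sign now -1
(40799/7841): 40799 mod 7841 = 1594, so (40799/7841) = (1594/7841)
factor out 2^1: 1594 = 2^1·797; with 7841 mod 8 = 1, (2/7841) = +1; sign now -1; continue with (797/7841)
flip (797/7841) -> (7841/797): both odd, 797 mod 4 = 1, 7841 mod 4 = 1, so the flip contributes +1; sign now -1
(7841/797): 7841 mod 797 = 668, so (7841/797) = (668/797)
factor out 2^2: 668 = 2^2·167; with 797 mod 8 = 5, (2/797) = -1; sign now -1; continue with (167/797)
flip (167/797) -> (797/167): both odd, 167 mod 4 = 3, 797 mod 4 = 1, so the flip contributes +1; sign now -1
(797/167): 797 mod 167 = 129, so (797/167) = (129/167)
flip (129/167) -> (167/129): both odd, 129 mod 4 = 1, 167 mod 4 = 3, so the flip contributes +1; sign now -1
(167/129): 167 mod 129 = 38, so (167/129) = (38/129)
factor out 2^1: 38 = 2^1·19; with 129 mod 8 = 1, (2/129) = +1; sign now -1; continue with (19/129)
flip (19/129) -> (129/19): both odd, 19 mod 4 = 3, 129 mod 4 = 1, so the flip contributes +1; sign now -1
(129/19): 129 mod 19 = 15, so (129/19) = (15/19)
flip (15/19) -> (19/15): both odd, 15 mod 4 = 3, 19 mod 4 = 3, so the flip contributes -1; sign now +1
(19/15): 19 mod 15 = 4, so (19/15) = (4/15)
factor out 2^2: 4 = 2^2·1; with 15 mod 8 = 7, (2/15) = +1; sign now +1; continue with (1/15)
reached (1/15) = 1, so the symbol is +1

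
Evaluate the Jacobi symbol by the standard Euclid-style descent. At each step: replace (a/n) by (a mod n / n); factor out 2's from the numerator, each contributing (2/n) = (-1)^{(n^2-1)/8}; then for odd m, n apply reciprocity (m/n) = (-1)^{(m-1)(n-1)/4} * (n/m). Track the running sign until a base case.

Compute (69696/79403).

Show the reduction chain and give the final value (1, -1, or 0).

1

69696 = 2^6·1089; (2/79403) = -1 since 79403 mod 8 = 3, so (69696/79403) = (-1)^6·(1089/79403); sign now +1
reciprocity: (1089/79403) = +1·(79403/1089) since 1089 mod 4 = 1, 79403 mod 4 = 3; sign now +1
(79403/1089) = (995/1089)   [reduce mod 1089]
reciprocity: (995/1089) = +1·(1089/995) since 995 mod 4 = 3, 1089 mod 4 = 1; sign now +1
(1089/995) = (94/995)   [reduce mod 995]
94 = 2^1·47; (2/995) = -1 since 995 mod 8 = 3, so (94/995) = (-1)^1·(47/995); sign now -1
reciprocity: (47/995) = -1·(995/47) since 47 mod 4 = 3, 995 mod 4 = 3; sign now +1
(995/47) = (8/47)   [reduce mod 47]
8 = 2^3·1; (2/47) = +1 since 47 mod 8 = 7, so (8/47) = (+1)^3·(1/47); sign now +1
(1/47) = 1; final value = sign = +1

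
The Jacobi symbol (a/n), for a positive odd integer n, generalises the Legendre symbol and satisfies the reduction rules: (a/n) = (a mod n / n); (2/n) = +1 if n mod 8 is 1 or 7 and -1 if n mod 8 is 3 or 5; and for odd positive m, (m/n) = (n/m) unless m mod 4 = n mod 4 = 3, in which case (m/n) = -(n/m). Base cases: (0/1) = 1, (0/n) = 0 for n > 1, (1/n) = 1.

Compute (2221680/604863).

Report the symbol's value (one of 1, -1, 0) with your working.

(2221680/604863): 2221680 mod 604863 = 407091, so (2221680/604863) = (407091/604863)
flip (407091/604863) -> (604863/407091): both odd, 407091 mod 4 = 3, 604863 mod 4 = 3, so the flip contributes -1; sign now -1
(604863/407091): 604863 mod 407091 = 197772, so (604863/407091) = (197772/407091)
factor out 2^2: 197772 = 2^2·49443; with 407091 mod 8 = 3, (2/407091) = -1; sign now -1; continue with (49443/407091)
flip (49443/407091) -> (407091/49443): both odd, 49443 mod 4 = 3, 407091 mod 4 = 3, so the flip contributes -1; sign now +1
(407091/49443): 407091 mod 49443 = 11547, so (407091/49443) = (11547/49443)
flip (11547/49443) -> (49443/11547): both odd, 11547 mod 4 = 3, 49443 mod 4 = 3, so the flip contributes -1; sign now -1
(49443/11547): 49443 mod 11547 = 3255, so (49443/11547) = (3255/11547)
flip (3255/11547) -> (11547/3255): both odd, 3255 mod 4 = 3, 11547 mod 4 = 3, so the flip contributes -1; sign now +1
(11547/3255): 11547 mod 3255 = 1782, so (11547/3255) = (1782/3255)
factor out 2^1: 1782 = 2^1·891; with 3255 mod 8 = 7, (2/3255) = +1; sign now +1; continue with (891/3255)
flip (891/3255) -> (3255/891): both odd, 891 mod 4 = 3, 3255 mod 4 = 3, so the flip contributes -1; sign now -1
(3255/891): 3255 mod 891 = 582, so (3255/891) = (582/891)
factor out 2^1: 582 = 2^1·291; with 891 mod 8 = 3, (2/891) = -1; sign now +1; continue with (291/891)
flip (291/891) -> (891/291): both odd, 291 mod 4 = 3, 891 mod 4 = 3, so the flip contributes -1; sign now -1
(891/291): 891 mod 291 = 18, so (891/291) = (18/291)
factor out 2^1: 18 = 2^1·9; with 291 mod 8 = 3, (2/291) = -1; sign now +1; continue with (9/291)
flip (9/291) -> (291/9): both odd, 9 mod 4 = 1, 291 mod 4 = 3, so the flip contributes +1; sign now +1
(291/9): 291 mod 9 = 3, so (291/9) = (3/9)
flip (3/9) -> (9/3): both odd, 3 mod 4 = 3, 9 mod 4 = 1, so the flip contributes +1; sign now +1
(9/3): 9 mod 3 = 0, so (9/3) = (0/3)
reached (0/3); gcd(a, n) > 1, so (0/3) = 0 and the symbol is 0

0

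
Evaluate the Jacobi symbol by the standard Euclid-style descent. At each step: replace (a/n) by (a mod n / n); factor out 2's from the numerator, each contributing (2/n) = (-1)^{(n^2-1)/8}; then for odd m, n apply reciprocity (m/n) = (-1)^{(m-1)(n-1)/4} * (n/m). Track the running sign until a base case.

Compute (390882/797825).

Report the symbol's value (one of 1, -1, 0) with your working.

1

factor out 2^1: 390882 = 2^1·195441; with 797825 mod 8 = 1, (2/797825) = +1; sign now +1; continue with (195441/797825)
flip (195441/797825) -> (797825/195441): both odd, 195441 mod 4 = 1, 797825 mod 4 = 1, so the flip contributes +1; sign now +1
(797825/195441): 797825 mod 195441 = 16061, so (797825/195441) = (16061/195441)
flip (16061/195441) -> (195441/16061): both odd, 16061 mod 4 = 1, 195441 mod 4 = 1, so the flip contributes +1; sign now +1
(195441/16061): 195441 mod 16061 = 2709, so (195441/16061) = (2709/16061)
flip (2709/16061) -> (16061/2709): both odd, 2709 mod 4 = 1, 16061 mod 4 = 1, so the flip contributes +1; sign now +1
(16061/2709): 16061 mod 2709 = 2516, so (16061/2709) = (2516/2709)
factor out 2^2: 2516 = 2^2·629; with 2709 mod 8 = 5, (2/2709) = -1; sign now +1; continue with (629/2709)
flip (629/2709) -> (2709/629): both odd, 629 mod 4 = 1, 2709 mod 4 = 1, so the flip contributes +1; sign now +1
(2709/629): 2709 mod 629 = 193, so (2709/629) = (193/629)
flip (193/629) -> (629/193): both odd, 193 mod 4 = 1, 629 mod 4 = 1, so the flip contributes +1; sign now +1
(629/193): 629 mod 193 = 50, so (629/193) = (50/193)
factor out 2^1: 50 = 2^1·25; with 193 mod 8 = 1, (2/193) = +1; sign now +1; continue with (25/193)
flip (25/193) -> (193/25): both odd, 25 mod 4 = 1, 193 mod 4 = 1, so the flip contributes +1; sign now +1
(193/25): 193 mod 25 = 18, so (193/25) = (18/25)
factor out 2^1: 18 = 2^1·9; with 25 mod 8 = 1, (2/25) = +1; sign now +1; continue with (9/25)
flip (9/25) -> (25/9): both odd, 9 mod 4 = 1, 25 mod 4 = 1, so the flip contributes +1; sign now +1
(25/9): 25 mod 9 = 7, so (25/9) = (7/9)
flip (7/9) -> (9/7): both odd, 7 mod 4 = 3, 9 mod 4 = 1, so the flip contributes +1; sign now +1
(9/7): 9 mod 7 = 2, so (9/7) = (2/7)
factor out 2^1: 2 = 2^1·1; with 7 mod 8 = 7, (2/7) = +1; sign now +1; continue with (1/7)
reached (1/7) = 1, so the symbol is +1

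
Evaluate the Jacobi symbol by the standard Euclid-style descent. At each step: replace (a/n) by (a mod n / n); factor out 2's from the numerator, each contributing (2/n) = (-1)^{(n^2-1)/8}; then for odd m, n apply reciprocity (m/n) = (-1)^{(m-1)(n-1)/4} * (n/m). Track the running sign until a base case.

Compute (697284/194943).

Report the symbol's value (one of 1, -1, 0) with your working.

(697284/194943) = (112455/194943)   [reduce mod 194943]
reciprocity: (112455/194943) = -1·(194943/112455) since 112455 mod 4 = 3, 194943 mod 4 = 3; sign now -1
(194943/112455) = (82488/112455)   [reduce mod 112455]
82488 = 2^3·10311; (2/112455) = +1 since 112455 mod 8 = 7, so (82488/112455) = (+1)^3·(10311/112455); sign now -1
reciprocity: (10311/112455) = -1·(112455/10311) since 10311 mod 4 = 3, 112455 mod 4 = 3; sign now +1
(112455/10311) = (9345/10311)   [reduce mod 10311]
reciprocity: (9345/10311) = +1·(10311/9345) since 9345 mod 4 = 1, 10311 mod 4 = 3; sign now +1
(10311/9345) = (966/9345)   [reduce mod 9345]
966 = 2^1·483; (2/9345) = +1 since 9345 mod 8 = 1, so (966/9345) = (+1)^1·(483/9345); sign now +1
reciprocity: (483/9345) = +1·(9345/483) since 483 mod 4 = 3, 9345 mod 4 = 1; sign now +1
(9345/483) = (168/483)   [reduce mod 483]
168 = 2^3·21; (2/483) = -1 since 483 mod 8 = 3, so (168/483) = (-1)^3·(21/483); sign now -1
reciprocity: (21/483) = +1·(483/21) since 21 mod 4 = 1, 483 mod 4 = 3; sign now -1
(483/21) = (0/21)   [reduce mod 21]
(0/21) = 0   [gcd(a, n) > 1]; final value = 0

0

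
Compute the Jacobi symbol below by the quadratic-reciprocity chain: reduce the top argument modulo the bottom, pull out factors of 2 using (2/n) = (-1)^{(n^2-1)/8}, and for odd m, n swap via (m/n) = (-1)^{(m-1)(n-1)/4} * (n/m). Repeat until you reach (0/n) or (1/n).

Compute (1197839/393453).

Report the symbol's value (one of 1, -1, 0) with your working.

(1197839/393453) = (17480/393453)   [reduce mod 393453]
17480 = 2^3·2185; (2/393453) = -1 since 393453 mod 8 = 5, so (17480/393453) = (-1)^3·(2185/393453); sign now -1
reciprocity: (2185/393453) = +1·(393453/2185) since 2185 mod 4 = 1, 393453 mod 4 = 1; sign now -1
(393453/2185) = (153/2185)   [reduce mod 2185]
reciprocity: (153/2185) = +1·(2185/153) since 153 mod 4 = 1, 2185 mod 4 = 1; sign now -1
(2185/153) = (43/153)   [reduce mod 153]
reciprocity: (43/153) = +1·(153/43) since 43 mod 4 = 3, 153 mod 4 = 1; sign now -1
(153/43) = (24/43)   [reduce mod 43]
24 = 2^3·3; (2/43) = -1 since 43 mod 8 = 3, so (24/43) = (-1)^3·(3/43); sign now +1
reciprocity: (3/43) = -1·(43/3) since 3 mod 4 = 3, 43 mod 4 = 3; sign now -1
(43/3) = (1/3)   [reduce mod 3]
(1/3) = 1; final value = sign = -1

-1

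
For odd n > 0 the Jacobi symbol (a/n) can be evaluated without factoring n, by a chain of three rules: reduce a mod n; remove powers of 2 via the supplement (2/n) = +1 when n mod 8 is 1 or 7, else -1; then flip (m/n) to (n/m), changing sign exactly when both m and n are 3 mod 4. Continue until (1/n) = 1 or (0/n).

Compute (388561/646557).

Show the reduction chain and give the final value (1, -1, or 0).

-1

reciprocity: (388561/646557) = +1·(646557/388561) since 388561 mod 4 = 1, 646557 mod 4 = 1; sign now +1
(646557/388561) = (257996/388561)   [reduce mod 388561]
257996 = 2^2·64499; (2/388561) = +1 since 388561 mod 8 = 1, so (257996/388561) = (+1)^2·(64499/388561); sign now +1
reciprocity: (64499/388561) = +1·(388561/64499) since 64499 mod 4 = 3, 388561 mod 4 = 1; sign now +1
(388561/64499) = (1567/64499)   [reduce mod 64499]
reciprocity: (1567/64499) = -1·(64499/1567) since 1567 mod 4 = 3, 64499 mod 4 = 3; sign now -1
(64499/1567) = (252/1567)   [reduce mod 1567]
252 = 2^2·63; (2/1567) = +1 since 1567 mod 8 = 7, so (252/1567) = (+1)^2·(63/1567); sign now -1
reciprocity: (63/1567) = -1·(1567/63) since 63 mod 4 = 3, 1567 mod 4 = 3; sign now +1
(1567/63) = (55/63)   [reduce mod 63]
reciprocity: (55/63) = -1·(63/55) since 55 mod 4 = 3, 63 mod 4 = 3; sign now -1
(63/55) = (8/55)   [reduce mod 55]
8 = 2^3·1; (2/55) = +1 since 55 mod 8 = 7, so (8/55) = (+1)^3·(1/55); sign now -1
(1/55) = 1; final value = sign = -1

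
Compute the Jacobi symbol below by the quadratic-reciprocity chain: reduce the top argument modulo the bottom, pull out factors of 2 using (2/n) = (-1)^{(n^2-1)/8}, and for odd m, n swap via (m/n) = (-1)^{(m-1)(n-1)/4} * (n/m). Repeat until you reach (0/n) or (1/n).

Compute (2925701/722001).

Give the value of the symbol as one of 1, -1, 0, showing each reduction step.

(2925701/722001) = (37697/722001)   [reduce mod 722001]
reciprocity: (37697/722001) = +1·(722001/37697) since 37697 mod 4 = 1, 722001 mod 4 = 1; sign now +1
(722001/37697) = (5758/37697)   [reduce mod 37697]
5758 = 2^1·2879; (2/37697) = +1 since 37697 mod 8 = 1, so (5758/37697) = (+1)^1·(2879/37697); sign now +1
reciprocity: (2879/37697) = +1·(37697/2879) since 2879 mod 4 = 3, 37697 mod 4 = 1; sign now +1
(37697/2879) = (270/2879)   [reduce mod 2879]
270 = 2^1·135; (2/2879) = +1 since 2879 mod 8 = 7, so (270/2879) = (+1)^1·(135/2879); sign now +1
reciprocity: (135/2879) = -1·(2879/135) since 135 mod 4 = 3, 2879 mod 4 = 3; sign now -1
(2879/135) = (44/135)   [reduce mod 135]
44 = 2^2·11; (2/135) = +1 since 135 mod 8 = 7, so (44/135) = (+1)^2·(11/135); sign now -1
reciprocity: (11/135) = -1·(135/11) since 11 mod 4 = 3, 135 mod 4 = 3; sign now +1
(135/11) = (3/11)   [reduce mod 11]
reciprocity: (3/11) = -1·(11/3) since 3 mod 4 = 3, 11 mod 4 = 3; sign now -1
(11/3) = (2/3)   [reduce mod 3]
2 = 2^1·1; (2/3) = -1 since 3 mod 8 = 3, so (2/3) = (-1)^1·(1/3); sign now +1
(1/3) = 1; final value = sign = +1

1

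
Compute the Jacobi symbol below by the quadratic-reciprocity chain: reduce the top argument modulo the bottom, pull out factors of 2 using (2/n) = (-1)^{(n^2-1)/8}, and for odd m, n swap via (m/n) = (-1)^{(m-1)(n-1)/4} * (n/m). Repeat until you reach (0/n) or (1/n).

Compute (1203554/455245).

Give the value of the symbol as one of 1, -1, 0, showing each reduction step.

1

(1203554/455245) = (293064/455245)   [reduce mod 455245]
293064 = 2^3·36633; (2/455245) = -1 since 455245 mod 8 = 5, so (293064/455245) = (-1)^3·(36633/455245); sign now -1
reciprocity: (36633/455245) = +1·(455245/36633) since 36633 mod 4 = 1, 455245 mod 4 = 1; sign now -1
(455245/36633) = (15649/36633)   [reduce mod 36633]
reciprocity: (15649/36633) = +1·(36633/15649) since 15649 mod 4 = 1, 36633 mod 4 = 1; sign now -1
(36633/15649) = (5335/15649)   [reduce mod 15649]
reciprocity: (5335/15649) = +1·(15649/5335) since 5335 mod 4 = 3, 15649 mod 4 = 1; sign now -1
(15649/5335) = (4979/5335)   [reduce mod 5335]
reciprocity: (4979/5335) = -1·(5335/4979) since 4979 mod 4 = 3, 5335 mod 4 = 3; sign now +1
(5335/4979) = (356/4979)   [reduce mod 4979]
356 = 2^2·89; (2/4979) = -1 since 4979 mod 8 = 3, so (356/4979) = (-1)^2·(89/4979); sign now +1
reciprocity: (89/4979) = +1·(4979/89) since 89 mod 4 = 1, 4979 mod 4 = 3; sign now +1
(4979/89) = (84/89)   [reduce mod 89]
84 = 2^2·21; (2/89) = +1 since 89 mod 8 = 1, so (84/89) = (+1)^2·(21/89); sign now +1
reciprocity: (21/89) = +1·(89/21) since 21 mod 4 = 1, 89 mod 4 = 1; sign now +1
(89/21) = (5/21)   [reduce mod 21]
reciprocity: (5/21) = +1·(21/5) since 5 mod 4 = 1, 21 mod 4 = 1; sign now +1
(21/5) = (1/5)   [reduce mod 5]
(1/5) = 1; final value = sign = +1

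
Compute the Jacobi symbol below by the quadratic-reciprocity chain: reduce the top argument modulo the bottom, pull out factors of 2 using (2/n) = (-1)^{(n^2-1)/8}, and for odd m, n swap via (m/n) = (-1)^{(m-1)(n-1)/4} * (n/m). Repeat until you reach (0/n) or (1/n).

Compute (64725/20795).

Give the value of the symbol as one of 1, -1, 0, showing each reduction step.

0

(64725/20795) = (2340/20795)   [reduce mod 20795]
2340 = 2^2·585; (2/20795) = -1 since 20795 mod 8 = 3, so (2340/20795) = (-1)^2·(585/20795); sign now +1
reciprocity: (585/20795) = +1·(20795/585) since 585 mod 4 = 1, 20795 mod 4 = 3; sign now +1
(20795/585) = (320/585)   [reduce mod 585]
320 = 2^6·5; (2/585) = +1 since 585 mod 8 = 1, so (320/585) = (+1)^6·(5/585); sign now +1
reciprocity: (5/585) = +1·(585/5) since 5 mod 4 = 1, 585 mod 4 = 1; sign now +1
(585/5) = (0/5)   [reduce mod 5]
(0/5) = 0   [gcd(a, n) > 1]; final value = 0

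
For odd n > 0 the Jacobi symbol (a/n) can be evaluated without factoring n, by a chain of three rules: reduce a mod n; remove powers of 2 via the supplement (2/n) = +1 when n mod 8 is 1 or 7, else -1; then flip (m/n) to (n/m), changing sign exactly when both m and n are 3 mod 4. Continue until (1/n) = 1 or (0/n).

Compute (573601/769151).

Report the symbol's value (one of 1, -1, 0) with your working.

flip (573601/769151) -> (769151/573601): both odd, 573601 mod 4 = 1, 769151 mod 4 = 3, so the flip contributes +1; sign now +1
(769151/573601): 769151 mod 573601 = 195550, so (769151/573601) = (195550/573601)
factor out 2^1: 195550 = 2^1·97775; with 573601 mod 8 = 1, (2/573601) = +1; sign now +1; continue with (97775/573601)
flip (97775/573601) -> (573601/97775): both odd, 97775 mod 4 = 3, 573601 mod 4 = 1, so the flip contributes +1; sign now +1
(573601/97775): 573601 mod 97775 = 84726, so (573601/97775) = (84726/97775)
factor out 2^1: 84726 = 2^1·42363; with 97775 mod 8 = 7, (2/97775) = +1; sign now +1; continue with (42363/97775)
flip (42363/97775) -> (97775/42363): both odd, 42363 mod 4 = 3, 97775 mod 4 = 3, so the flip contributes -1; sign now -1
(97775/42363): 97775 mod 42363 = 13049, so (97775/42363) = (13049/42363)
flip (13049/42363) -> (42363/13049): both odd, 13049 mod 4 = 1, 42363 mod 4 = 3, so the flip contributes +1; sign now -1
(42363/13049): 42363 mod 13049 = 3216, so (42363/13049) = (3216/13049)
factor out 2^4: 3216 = 2^4·201; with 13049 mod 8 = 1, (2/13049) = +1; sign now -1; continue with (201/13049)
flip (201/13049) -> (13049/201): both odd, 201 mod 4 = 1, 13049 mod 4 = 1, so the flip contributes +1; sign now -1
(13049/201): 13049 mod 201 = 185, so (13049/201) = (185/201)
flip (185/201) -> (201/185): both odd, 185 mod 4 = 1, 201 mod 4 = 1, so the flip contributes +1; sign now -1
(201/185): 201 mod 185 = 16, so (201/185) = (16/185)
factor out 2^4: 16 = 2^4·1; with 185 mod 8 = 1, (2/185) = +1; sign now -1; continue with (1/185)
reached (1/185) = 1, so the symbol is -1

-1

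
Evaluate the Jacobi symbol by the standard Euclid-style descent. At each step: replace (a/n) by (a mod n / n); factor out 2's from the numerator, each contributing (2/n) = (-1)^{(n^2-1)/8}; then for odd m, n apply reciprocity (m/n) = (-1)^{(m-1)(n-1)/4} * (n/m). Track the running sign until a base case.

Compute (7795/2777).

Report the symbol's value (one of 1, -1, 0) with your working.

(7795/2777) = (2241/2777)   [reduce mod 2777]
reciprocity: (2241/2777) = +1·(2777/2241) since 2241 mod 4 = 1, 2777 mod 4 = 1; sign now +1
(2777/2241) = (536/2241)   [reduce mod 2241]
536 = 2^3·67; (2/2241) = +1 since 2241 mod 8 = 1, so (536/2241) = (+1)^3·(67/2241); sign now +1
reciprocity: (67/2241) = +1·(2241/67) since 67 mod 4 = 3, 2241 mod 4 = 1; sign now +1
(2241/67) = (30/67)   [reduce mod 67]
30 = 2^1·15; (2/67) = -1 since 67 mod 8 = 3, so (30/67) = (-1)^1·(15/67); sign now -1
reciprocity: (15/67) = -1·(67/15) since 15 mod 4 = 3, 67 mod 4 = 3; sign now +1
(67/15) = (7/15)   [reduce mod 15]
reciprocity: (7/15) = -1·(15/7) since 7 mod 4 = 3, 15 mod 4 = 3; sign now -1
(15/7) = (1/7)   [reduce mod 7]
(1/7) = 1; final value = sign = -1

-1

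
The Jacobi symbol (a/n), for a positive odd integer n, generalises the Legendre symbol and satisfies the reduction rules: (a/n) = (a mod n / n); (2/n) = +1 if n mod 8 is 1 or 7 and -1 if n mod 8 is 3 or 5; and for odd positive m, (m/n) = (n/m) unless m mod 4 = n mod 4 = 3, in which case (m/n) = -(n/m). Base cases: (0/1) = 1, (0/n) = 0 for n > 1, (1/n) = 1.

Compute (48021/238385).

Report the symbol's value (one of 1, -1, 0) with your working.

1

reciprocity: (48021/238385) = +1·(238385/48021) since 48021 mod 4 = 1, 238385 mod 4 = 1; sign now +1
(238385/48021) = (46301/48021)   [reduce mod 48021]
reciprocity: (46301/48021) = +1·(48021/46301) since 46301 mod 4 = 1, 48021 mod 4 = 1; sign now +1
(48021/46301) = (1720/46301)   [reduce mod 46301]
1720 = 2^3·215; (2/46301) = -1 since 46301 mod 8 = 5, so (1720/46301) = (-1)^3·(215/46301); sign now -1
reciprocity: (215/46301) = +1·(46301/215) since 215 mod 4 = 3, 46301 mod 4 = 1; sign now -1
(46301/215) = (76/215)   [reduce mod 215]
76 = 2^2·19; (2/215) = +1 since 215 mod 8 = 7, so (76/215) = (+1)^2·(19/215); sign now -1
reciprocity: (19/215) = -1·(215/19) since 19 mod 4 = 3, 215 mod 4 = 3; sign now +1
(215/19) = (6/19)   [reduce mod 19]
6 = 2^1·3; (2/19) = -1 since 19 mod 8 = 3, so (6/19) = (-1)^1·(3/19); sign now -1
reciprocity: (3/19) = -1·(19/3) since 3 mod 4 = 3, 19 mod 4 = 3; sign now +1
(19/3) = (1/3)   [reduce mod 3]
(1/3) = 1; final value = sign = +1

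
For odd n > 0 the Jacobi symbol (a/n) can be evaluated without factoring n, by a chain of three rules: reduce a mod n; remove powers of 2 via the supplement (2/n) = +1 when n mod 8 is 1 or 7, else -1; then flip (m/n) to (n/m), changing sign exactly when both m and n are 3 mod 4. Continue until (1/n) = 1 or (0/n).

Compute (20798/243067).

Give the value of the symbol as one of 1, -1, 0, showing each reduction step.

20798 = 2^1·10399; (2/243067) = -1 since 243067 mod 8 = 3, so (20798/243067) = (-1)^1·(10399/243067); sign now -1
reciprocity: (10399/243067) = -1·(243067/10399) since 10399 mod 4 = 3, 243067 mod 4 = 3; sign now +1
(243067/10399) = (3890/10399)   [reduce mod 10399]
3890 = 2^1·1945; (2/10399) = +1 since 10399 mod 8 = 7, so (3890/10399) = (+1)^1·(1945/10399); sign now +1
reciprocity: (1945/10399) = +1·(10399/1945) since 1945 mod 4 = 1, 10399 mod 4 = 3; sign now +1
(10399/1945) = (674/1945)   [reduce mod 1945]
674 = 2^1·337; (2/1945) = +1 since 1945 mod 8 = 1, so (674/1945) = (+1)^1·(337/1945); sign now +1
reciprocity: (337/1945) = +1·(1945/337) since 337 mod 4 = 1, 1945 mod 4 = 1; sign now +1
(1945/337) = (260/337)   [reduce mod 337]
260 = 2^2·65; (2/337) = +1 since 337 mod 8 = 1, so (260/337) = (+1)^2·(65/337); sign now +1
reciprocity: (65/337) = +1·(337/65) since 65 mod 4 = 1, 337 mod 4 = 1; sign now +1
(337/65) = (12/65)   [reduce mod 65]
12 = 2^2·3; (2/65) = +1 since 65 mod 8 = 1, so (12/65) = (+1)^2·(3/65); sign now +1
reciprocity: (3/65) = +1·(65/3) since 3 mod 4 = 3, 65 mod 4 = 1; sign now +1
(65/3) = (2/3)   [reduce mod 3]
2 = 2^1·1; (2/3) = -1 since 3 mod 8 = 3, so (2/3) = (-1)^1·(1/3); sign now -1
(1/3) = 1; final value = sign = -1

-1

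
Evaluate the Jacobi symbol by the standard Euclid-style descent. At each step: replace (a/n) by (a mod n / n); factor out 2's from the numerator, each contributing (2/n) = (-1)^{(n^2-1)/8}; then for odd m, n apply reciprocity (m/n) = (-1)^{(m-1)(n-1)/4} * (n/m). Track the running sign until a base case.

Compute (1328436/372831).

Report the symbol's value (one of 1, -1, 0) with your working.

0

(1328436/372831): 1328436 mod 372831 = 209943, so (1328436/372831) = (209943/372831)
flip (209943/372831) -> (372831/209943): both odd, 209943 mod 4 = 3, 372831 mod 4 = 3, so the flip contributes -1; sign now -1
(372831/209943): 372831 mod 209943 = 162888, so (372831/209943) = (162888/209943)
factor out 2^3: 162888 = 2^3·20361; with 209943 mod 8 = 7, (2/209943) = +1; sign now -1; continue with (20361/209943)
flip (20361/209943) -> (209943/20361): both odd, 20361 mod 4 = 1, 209943 mod 4 = 3, so the flip contributes +1; sign now -1
(209943/20361): 209943 mod 20361 = 6333, so (209943/20361) = (6333/20361)
flip (6333/20361) -> (20361/6333): both odd, 6333 mod 4 = 1, 20361 mod 4 = 1, so the flip contributes +1; sign now -1
(20361/6333): 20361 mod 6333 = 1362, so (20361/6333) = (1362/6333)
factor out 2^1: 1362 = 2^1·681; with 6333 mod 8 = 5, (2/6333) = -1; sign now +1; continue with (681/6333)
flip (681/6333) -> (6333/681): both odd, 681 mod 4 = 1, 6333 mod 4 = 1, so the flip contributes +1; sign now +1
(6333/681): 6333 mod 681 = 204, so (6333/681) = (204/681)
factor out 2^2: 204 = 2^2·51; with 681 mod 8 = 1, (2/681) = +1; sign now +1; continue with (51/681)
flip (51/681) -> (681/51): both odd, 51 mod 4 = 3, 681 mod 4 = 1, so the flip contributes +1; sign now +1
(681/51): 681 mod 51 = 18, so (681/51) = (18/51)
factor out 2^1: 18 = 2^1·9; with 51 mod 8 = 3, (2/51) = -1; sign now -1; continue with (9/51)
flip (9/51) -> (51/9): both odd, 9 mod 4 = 1, 51 mod 4 = 3, so the flip contributes +1; sign now -1
(51/9): 51 mod 9 = 6, so (51/9) = (6/9)
factor out 2^1: 6 = 2^1·3; with 9 mod 8 = 1, (2/9) = +1; sign now -1; continue with (3/9)
flip (3/9) -> (9/3): both odd, 3 mod 4 = 3, 9 mod 4 = 1, so the flip contributes +1; sign now -1
(9/3): 9 mod 3 = 0, so (9/3) = (0/3)
reached (0/3); gcd(a, n) > 1, so (0/3) = 0 and the symbol is 0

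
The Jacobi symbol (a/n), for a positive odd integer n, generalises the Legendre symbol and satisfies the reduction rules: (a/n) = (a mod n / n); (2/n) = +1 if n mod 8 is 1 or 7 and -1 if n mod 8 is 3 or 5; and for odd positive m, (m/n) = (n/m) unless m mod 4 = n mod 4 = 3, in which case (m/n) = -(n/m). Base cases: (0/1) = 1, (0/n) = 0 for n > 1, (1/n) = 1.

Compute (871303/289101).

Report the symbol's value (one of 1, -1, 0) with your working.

-1

(871303/289101): 871303 mod 289101 = 4000, so (871303/289101) = (4000/289101)
factor out 2^5: 4000 = 2^5·125; with 289101 mod 8 = 5, (2/289101) = -1; sign now -1; continue with (125/289101)
flip (125/289101) -> (289101/125): both odd, 125 mod 4 = 1, 289101 mod 4 = 1, so the flip contributes +1; sign now -1
(289101/125): 289101 mod 125 = 101, so (289101/125) = (101/125)
flip (101/125) -> (125/101): both odd, 101 mod 4 = 1, 125 mod 4 = 1, so the flip contributes +1; sign now -1
(125/101): 125 mod 101 = 24, so (125/101) = (24/101)
factor out 2^3: 24 = 2^3·3; with 101 mod 8 = 5, (2/101) = -1; sign now +1; continue with (3/101)
flip (3/101) -> (101/3): both odd, 3 mod 4 = 3, 101 mod 4 = 1, so the flip contributes +1; sign now +1
(101/3): 101 mod 3 = 2, so (101/3) = (2/3)
factor out 2^1: 2 = 2^1·1; with 3 mod 8 = 3, (2/3) = -1; sign now -1; continue with (1/3)
reached (1/3) = 1, so the symbol is -1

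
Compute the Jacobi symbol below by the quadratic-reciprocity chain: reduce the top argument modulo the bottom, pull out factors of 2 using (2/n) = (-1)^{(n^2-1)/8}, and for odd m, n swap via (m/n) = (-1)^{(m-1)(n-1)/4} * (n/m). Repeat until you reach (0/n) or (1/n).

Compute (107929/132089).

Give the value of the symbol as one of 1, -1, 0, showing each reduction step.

-1

reciprocity: (107929/132089) = +1·(132089/107929) since 107929 mod 4 = 1, 132089 mod 4 = 1; sign now +1
(132089/107929) = (24160/107929)   [reduce mod 107929]
24160 = 2^5·755; (2/107929) = +1 since 107929 mod 8 = 1, so (24160/107929) = (+1)^5·(755/107929); sign now +1
reciprocity: (755/107929) = +1·(107929/755) since 755 mod 4 = 3, 107929 mod 4 = 1; sign now +1
(107929/755) = (719/755)   [reduce mod 755]
reciprocity: (719/755) = -1·(755/719) since 719 mod 4 = 3, 755 mod 4 = 3; sign now -1
(755/719) = (36/719)   [reduce mod 719]
36 = 2^2·9; (2/719) = +1 since 719 mod 8 = 7, so (36/719) = (+1)^2·(9/719); sign now -1
reciprocity: (9/719) = +1·(719/9) since 9 mod 4 = 1, 719 mod 4 = 3; sign now -1
(719/9) = (8/9)   [reduce mod 9]
8 = 2^3·1; (2/9) = +1 since 9 mod 8 = 1, so (8/9) = (+1)^3·(1/9); sign now -1
(1/9) = 1; final value = sign = -1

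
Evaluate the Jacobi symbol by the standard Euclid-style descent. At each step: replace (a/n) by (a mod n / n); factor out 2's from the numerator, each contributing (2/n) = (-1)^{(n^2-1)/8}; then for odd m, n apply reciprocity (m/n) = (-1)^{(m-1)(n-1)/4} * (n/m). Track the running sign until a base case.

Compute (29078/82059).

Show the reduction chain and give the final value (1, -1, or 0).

29078 = 2^1·14539; (2/82059) = -1 since 82059 mod 8 = 3, so (29078/82059) = (-1)^1·(14539/82059); sign now -1
reciprocity: (14539/82059) = -1·(82059/14539) since 14539 mod 4 = 3, 82059 mod 4 = 3; sign now +1
(82059/14539) = (9364/14539)   [reduce mod 14539]
9364 = 2^2·2341; (2/14539) = -1 since 14539 mod 8 = 3, so (9364/14539) = (-1)^2·(2341/14539); sign now +1
reciprocity: (2341/14539) = +1·(14539/2341) since 2341 mod 4 = 1, 14539 mod 4 = 3; sign now +1
(14539/2341) = (493/2341)   [reduce mod 2341]
reciprocity: (493/2341) = +1·(2341/493) since 493 mod 4 = 1, 2341 mod 4 = 1; sign now +1
(2341/493) = (369/493)   [reduce mod 493]
reciprocity: (369/493) = +1·(493/369) since 369 mod 4 = 1, 493 mod 4 = 1; sign now +1
(493/369) = (124/369)   [reduce mod 369]
124 = 2^2·31; (2/369) = +1 since 369 mod 8 = 1, so (124/369) = (+1)^2·(31/369); sign now +1
reciprocity: (31/369) = +1·(369/31) since 31 mod 4 = 3, 369 mod 4 = 1; sign now +1
(369/31) = (28/31)   [reduce mod 31]
28 = 2^2·7; (2/31) = +1 since 31 mod 8 = 7, so (28/31) = (+1)^2·(7/31); sign now +1
reciprocity: (7/31) = -1·(31/7) since 7 mod 4 = 3, 31 mod 4 = 3; sign now -1
(31/7) = (3/7)   [reduce mod 7]
reciprocity: (3/7) = -1·(7/3) since 3 mod 4 = 3, 7 mod 4 = 3; sign now +1
(7/3) = (1/3)   [reduce mod 3]
(1/3) = 1; final value = sign = +1

1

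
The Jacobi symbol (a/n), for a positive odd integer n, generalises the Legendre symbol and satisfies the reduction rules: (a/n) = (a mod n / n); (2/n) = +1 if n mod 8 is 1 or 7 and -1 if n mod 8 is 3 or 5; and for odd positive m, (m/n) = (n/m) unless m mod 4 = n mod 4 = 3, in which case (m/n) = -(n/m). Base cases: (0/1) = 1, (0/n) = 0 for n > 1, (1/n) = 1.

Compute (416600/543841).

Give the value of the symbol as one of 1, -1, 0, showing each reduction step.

factor out 2^3: 416600 = 2^3·52075; with 543841 mod 8 = 1, (2/543841) = +1; sign now +1; continue with (52075/543841)
flip (52075/543841) -> (543841/52075): both odd, 52075 mod 4 = 3, 543841 mod 4 = 1, so the flip contributes +1; sign now +1
(543841/52075): 543841 mod 52075 = 23091, so (543841/52075) = (23091/52075)
flip (23091/52075) -> (52075/23091): both odd, 23091 mod 4 = 3, 52075 mod 4 = 3, so the flip contributes -1; sign now -1
(52075/23091): 52075 mod 23091 = 5893, so (52075/23091) = (5893/23091)
flip (5893/23091) -> (23091/5893): both odd, 5893 mod 4 = 1, 23091 mod 4 = 3, so the flip contributes +1; sign now -1
(23091/5893): 23091 mod 5893 = 5412, so (23091/5893) = (5412/5893)
factor out 2^2: 5412 = 2^2·1353; with 5893 mod 8 = 5, (2/5893) = -1; sign now -1; continue with (1353/5893)
flip (1353/5893) -> (5893/1353): both odd, 1353 mod 4 = 1, 5893 mod 4 = 1, so the flip contributes +1; sign now -1
(5893/1353): 5893 mod 1353 = 481, so (5893/1353) = (481/1353)
flip (481/1353) -> (1353/481): both odd, 481 mod 4 = 1, 1353 mod 4 = 1, so the flip contributes +1; sign now -1
(1353/481): 1353 mod 481 = 391, so (1353/481) = (391/481)
flip (391/481) -> (481/391): both odd, 391 mod 4 = 3, 481 mod 4 = 1, so the flip contributes +1; sign now -1
(481/391): 481 mod 391 = 90, so (481/391) = (90/391)
factor out 2^1: 90 = 2^1·45; with 391 mod 8 = 7, (2/391) = +1; sign now -1; continue with (45/391)
flip (45/391) -> (391/45): both odd, 45 mod 4 = 1, 391 mod 4 = 3, so the flip contributes +1; sign now -1
(391/45): 391 mod 45 = 31, so (391/45) = (31/45)
flip (31/45) -> (45/31): both odd, 31 mod 4 = 3, 45 mod 4 = 1, so the flip contributes +1; sign now -1
(45/31): 45 mod 31 = 14, so (45/31) = (14/31)
factor out 2^1: 14 = 2^1·7; with 31 mod 8 = 7, (2/31) = +1; sign now -1; continue with (7/31)
flip (7/31) -> (31/7): both odd, 7 mod 4 = 3, 31 mod 4 = 3, so the flip contributes -1; sign now +1
(31/7): 31 mod 7 = 3, so (31/7) = (3/7)
flip (3/7) -> (7/3): both odd, 3 mod 4 = 3, 7 mod 4 = 3, so the flip contributes -1; sign now -1
(7/3): 7 mod 3 = 1, so (7/3) = (1/3)
reached (1/3) = 1, so the symbol is -1

-1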